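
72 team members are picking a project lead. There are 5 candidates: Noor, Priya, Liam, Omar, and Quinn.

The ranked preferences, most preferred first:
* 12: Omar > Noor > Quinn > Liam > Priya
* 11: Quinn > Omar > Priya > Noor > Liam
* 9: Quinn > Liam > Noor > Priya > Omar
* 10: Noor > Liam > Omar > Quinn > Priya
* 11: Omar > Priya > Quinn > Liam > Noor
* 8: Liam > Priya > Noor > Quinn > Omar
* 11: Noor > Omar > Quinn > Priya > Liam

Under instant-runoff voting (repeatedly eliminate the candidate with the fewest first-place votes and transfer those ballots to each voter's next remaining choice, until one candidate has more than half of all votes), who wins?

Round 1: Noor 21, Priya 0, Liam 8, Omar 23, Quinn 20. Priya eliminated.
Round 2: Noor 21, Liam 8, Omar 23, Quinn 20. Liam eliminated.
Round 3: Noor 29, Omar 23, Quinn 20. Quinn eliminated.
Round 4: Noor 38, Omar 34. Noor has a majority (≥37).

Noor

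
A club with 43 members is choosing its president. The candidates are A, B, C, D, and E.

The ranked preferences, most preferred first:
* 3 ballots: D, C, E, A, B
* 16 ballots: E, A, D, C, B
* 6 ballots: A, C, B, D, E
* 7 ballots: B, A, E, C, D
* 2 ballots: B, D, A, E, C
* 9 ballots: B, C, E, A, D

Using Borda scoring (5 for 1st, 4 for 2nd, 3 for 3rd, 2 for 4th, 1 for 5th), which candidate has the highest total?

A

A: 3×2 + 16×4 + 6×5 + 7×4 + 2×3 + 9×2 = 152
B: 3×1 + 16×1 + 6×3 + 7×5 + 2×5 + 9×5 = 127
C: 3×4 + 16×2 + 6×4 + 7×2 + 2×1 + 9×4 = 120
D: 3×5 + 16×3 + 6×2 + 7×1 + 2×4 + 9×1 = 99
E: 3×3 + 16×5 + 6×1 + 7×3 + 2×2 + 9×3 = 147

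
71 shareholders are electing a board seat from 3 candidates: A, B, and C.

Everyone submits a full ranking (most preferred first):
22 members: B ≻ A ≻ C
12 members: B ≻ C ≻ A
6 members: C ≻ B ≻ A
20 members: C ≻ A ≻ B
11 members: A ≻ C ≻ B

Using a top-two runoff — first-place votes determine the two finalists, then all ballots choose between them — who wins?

Round 1 first-place votes: A 11, B 34, C 26. B and C advance.
Runoff: B is ranked above C on 34 ballots, C above B on 37.

C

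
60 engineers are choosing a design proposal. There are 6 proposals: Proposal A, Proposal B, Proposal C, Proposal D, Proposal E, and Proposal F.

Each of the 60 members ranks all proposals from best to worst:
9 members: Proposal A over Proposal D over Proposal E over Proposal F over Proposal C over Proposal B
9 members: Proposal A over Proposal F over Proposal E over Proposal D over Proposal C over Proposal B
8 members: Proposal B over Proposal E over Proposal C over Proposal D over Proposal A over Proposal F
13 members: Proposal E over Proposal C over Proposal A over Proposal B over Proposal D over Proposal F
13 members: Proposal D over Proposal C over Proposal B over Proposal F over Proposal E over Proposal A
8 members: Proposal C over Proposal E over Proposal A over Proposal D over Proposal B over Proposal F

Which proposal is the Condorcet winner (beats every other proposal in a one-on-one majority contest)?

Proposal E vs Proposal A: 42–18
Proposal E vs Proposal B: 39–21
Proposal E vs Proposal C: 39–21
Proposal E vs Proposal D: 38–22
Proposal E vs Proposal F: 38–22
Proposal E beats every other proposal.

Proposal E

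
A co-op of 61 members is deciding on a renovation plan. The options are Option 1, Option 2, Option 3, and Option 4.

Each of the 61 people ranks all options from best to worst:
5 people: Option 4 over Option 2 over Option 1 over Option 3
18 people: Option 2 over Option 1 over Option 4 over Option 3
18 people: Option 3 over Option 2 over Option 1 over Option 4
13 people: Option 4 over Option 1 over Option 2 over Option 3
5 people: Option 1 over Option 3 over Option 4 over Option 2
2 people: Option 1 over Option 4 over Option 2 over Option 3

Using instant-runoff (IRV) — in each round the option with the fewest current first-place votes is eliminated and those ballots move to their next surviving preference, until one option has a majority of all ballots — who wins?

Option 4

Round 1: Option 1 7, Option 2 18, Option 3 18, Option 4 18. Option 1 eliminated.
Round 2: Option 2 18, Option 3 23, Option 4 20. Option 2 eliminated.
Round 3: Option 3 23, Option 4 38. Option 4 has a majority (≥31).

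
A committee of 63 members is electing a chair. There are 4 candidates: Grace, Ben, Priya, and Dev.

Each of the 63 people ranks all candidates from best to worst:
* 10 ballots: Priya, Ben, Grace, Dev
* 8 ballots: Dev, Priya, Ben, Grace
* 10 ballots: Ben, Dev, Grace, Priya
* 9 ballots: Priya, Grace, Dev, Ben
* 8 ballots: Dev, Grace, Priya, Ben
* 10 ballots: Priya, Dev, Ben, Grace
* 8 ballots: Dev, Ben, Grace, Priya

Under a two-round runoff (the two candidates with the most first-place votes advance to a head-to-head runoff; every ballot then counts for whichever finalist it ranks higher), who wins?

Dev

Round 1 first-place votes: Grace 0, Ben 10, Priya 29, Dev 24. Priya and Dev advance.
Runoff: Priya is ranked above Dev on 29 ballots, Dev above Priya on 34.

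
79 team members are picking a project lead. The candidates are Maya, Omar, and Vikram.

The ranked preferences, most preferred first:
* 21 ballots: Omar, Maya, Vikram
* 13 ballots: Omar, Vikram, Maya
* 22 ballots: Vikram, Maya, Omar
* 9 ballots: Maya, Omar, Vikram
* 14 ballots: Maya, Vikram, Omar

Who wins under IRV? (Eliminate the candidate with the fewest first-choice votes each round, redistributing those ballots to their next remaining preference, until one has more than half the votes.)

Round 1: Maya 23, Omar 34, Vikram 22. Vikram eliminated.
Round 2: Maya 45, Omar 34. Maya has a majority (≥40).

Maya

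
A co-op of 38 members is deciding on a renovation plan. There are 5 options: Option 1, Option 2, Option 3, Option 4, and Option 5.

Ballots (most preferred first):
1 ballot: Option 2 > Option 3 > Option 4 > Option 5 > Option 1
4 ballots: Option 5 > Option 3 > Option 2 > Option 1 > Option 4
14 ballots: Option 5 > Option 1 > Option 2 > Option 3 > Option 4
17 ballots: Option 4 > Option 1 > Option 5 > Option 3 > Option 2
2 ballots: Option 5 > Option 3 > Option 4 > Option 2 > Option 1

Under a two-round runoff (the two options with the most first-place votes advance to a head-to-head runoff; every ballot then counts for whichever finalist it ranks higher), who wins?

Option 5

Round 1 first-place votes: Option 1 0, Option 2 1, Option 3 0, Option 4 17, Option 5 20. Option 5 and Option 4 advance.
Runoff: Option 5 is ranked above Option 4 on 20 ballots, Option 4 above Option 5 on 18.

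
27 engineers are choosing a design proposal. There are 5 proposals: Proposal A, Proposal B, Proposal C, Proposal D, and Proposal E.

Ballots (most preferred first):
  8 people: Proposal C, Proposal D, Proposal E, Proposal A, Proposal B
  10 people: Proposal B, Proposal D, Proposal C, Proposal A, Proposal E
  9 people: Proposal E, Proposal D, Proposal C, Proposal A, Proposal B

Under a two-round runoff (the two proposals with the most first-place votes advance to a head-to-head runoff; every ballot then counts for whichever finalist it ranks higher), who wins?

Round 1 first-place votes: Proposal A 0, Proposal B 10, Proposal C 8, Proposal D 0, Proposal E 9. Proposal B and Proposal E advance.
Runoff: Proposal B is ranked above Proposal E on 10 ballots, Proposal E above Proposal B on 17.

Proposal E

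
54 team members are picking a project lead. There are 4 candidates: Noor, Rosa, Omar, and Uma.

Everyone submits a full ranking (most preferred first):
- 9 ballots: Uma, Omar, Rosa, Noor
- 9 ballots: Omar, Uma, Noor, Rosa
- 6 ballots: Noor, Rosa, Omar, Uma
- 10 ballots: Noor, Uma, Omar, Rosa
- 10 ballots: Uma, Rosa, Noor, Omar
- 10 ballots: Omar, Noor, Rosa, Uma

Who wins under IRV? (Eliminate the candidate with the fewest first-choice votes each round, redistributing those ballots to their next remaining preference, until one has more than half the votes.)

Uma

Round 1: Noor 16, Rosa 0, Omar 19, Uma 19. Rosa eliminated.
Round 2: Noor 16, Omar 19, Uma 19. Noor eliminated.
Round 3: Omar 25, Uma 29. Uma has a majority (≥28).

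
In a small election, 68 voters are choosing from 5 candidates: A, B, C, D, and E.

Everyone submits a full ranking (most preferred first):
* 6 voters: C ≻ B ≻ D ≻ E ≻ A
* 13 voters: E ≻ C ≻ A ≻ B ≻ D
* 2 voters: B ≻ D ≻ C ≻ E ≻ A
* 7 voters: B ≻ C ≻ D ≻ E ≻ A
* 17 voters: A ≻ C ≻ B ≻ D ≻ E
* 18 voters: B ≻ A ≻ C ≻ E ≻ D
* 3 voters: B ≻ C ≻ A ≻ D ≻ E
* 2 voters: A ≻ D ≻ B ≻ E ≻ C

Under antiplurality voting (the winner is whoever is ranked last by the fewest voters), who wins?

B

Last-place votes: A 15, B 0, C 2, D 31, E 20.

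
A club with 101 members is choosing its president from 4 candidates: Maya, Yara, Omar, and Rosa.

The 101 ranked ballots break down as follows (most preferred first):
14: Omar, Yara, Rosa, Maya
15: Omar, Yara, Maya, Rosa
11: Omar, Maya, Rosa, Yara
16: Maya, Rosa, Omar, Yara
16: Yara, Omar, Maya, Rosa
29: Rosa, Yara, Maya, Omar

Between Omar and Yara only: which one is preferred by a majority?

Omar

Omar is ranked above Yara on 56 ballots; Yara above Omar on 45.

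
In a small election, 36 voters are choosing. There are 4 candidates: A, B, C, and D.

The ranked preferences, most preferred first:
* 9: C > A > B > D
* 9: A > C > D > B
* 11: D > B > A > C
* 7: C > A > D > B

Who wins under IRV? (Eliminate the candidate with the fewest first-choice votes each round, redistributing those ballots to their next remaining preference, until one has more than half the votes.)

Round 1: A 9, B 0, C 16, D 11. B eliminated.
Round 2: A 9, C 16, D 11. A eliminated.
Round 3: C 25, D 11. C has a majority (≥19).

C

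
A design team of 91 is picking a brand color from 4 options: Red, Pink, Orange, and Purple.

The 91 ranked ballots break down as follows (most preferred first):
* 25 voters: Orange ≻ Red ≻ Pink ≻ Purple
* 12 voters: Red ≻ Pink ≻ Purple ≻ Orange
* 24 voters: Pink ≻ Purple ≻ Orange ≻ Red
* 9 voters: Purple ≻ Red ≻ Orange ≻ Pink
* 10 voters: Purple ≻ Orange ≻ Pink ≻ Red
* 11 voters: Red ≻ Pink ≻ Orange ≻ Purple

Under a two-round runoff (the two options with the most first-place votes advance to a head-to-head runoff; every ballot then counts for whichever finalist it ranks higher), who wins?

Pink

Round 1 first-place votes: Red 23, Pink 24, Orange 25, Purple 19. Orange and Pink advance.
Runoff: Orange is ranked above Pink on 44 ballots, Pink above Orange on 47.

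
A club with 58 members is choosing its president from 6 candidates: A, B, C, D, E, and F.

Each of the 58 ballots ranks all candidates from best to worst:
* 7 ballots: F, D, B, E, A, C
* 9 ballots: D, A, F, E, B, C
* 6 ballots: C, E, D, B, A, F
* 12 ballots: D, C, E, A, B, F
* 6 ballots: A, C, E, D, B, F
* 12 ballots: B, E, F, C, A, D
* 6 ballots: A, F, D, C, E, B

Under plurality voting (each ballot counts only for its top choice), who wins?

First-place votes: A 12, B 12, C 6, D 21, E 0, F 7.

D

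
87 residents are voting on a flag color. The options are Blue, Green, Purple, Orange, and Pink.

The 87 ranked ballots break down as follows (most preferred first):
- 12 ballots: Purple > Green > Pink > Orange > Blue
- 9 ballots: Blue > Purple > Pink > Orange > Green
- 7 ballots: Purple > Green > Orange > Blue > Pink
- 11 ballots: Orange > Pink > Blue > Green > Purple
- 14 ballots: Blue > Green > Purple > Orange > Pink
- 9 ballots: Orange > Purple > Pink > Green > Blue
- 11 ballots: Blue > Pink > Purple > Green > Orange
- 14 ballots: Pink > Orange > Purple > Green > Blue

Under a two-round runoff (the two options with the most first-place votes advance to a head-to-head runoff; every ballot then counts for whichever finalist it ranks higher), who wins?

Orange

Round 1 first-place votes: Blue 34, Green 0, Purple 19, Orange 20, Pink 14. Blue and Orange advance.
Runoff: Blue is ranked above Orange on 34 ballots, Orange above Blue on 53.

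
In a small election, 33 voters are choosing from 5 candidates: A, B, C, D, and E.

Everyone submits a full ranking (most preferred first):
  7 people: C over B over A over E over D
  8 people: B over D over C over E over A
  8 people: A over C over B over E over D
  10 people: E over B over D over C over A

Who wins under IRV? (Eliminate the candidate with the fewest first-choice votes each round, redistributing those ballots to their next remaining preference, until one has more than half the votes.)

Round 1: A 8, B 8, C 7, D 0, E 10. D eliminated.
Round 2: A 8, B 8, C 7, E 10. C eliminated.
Round 3: A 8, B 15, E 10. A eliminated.
Round 4: B 23, E 10. B has a majority (≥17).

B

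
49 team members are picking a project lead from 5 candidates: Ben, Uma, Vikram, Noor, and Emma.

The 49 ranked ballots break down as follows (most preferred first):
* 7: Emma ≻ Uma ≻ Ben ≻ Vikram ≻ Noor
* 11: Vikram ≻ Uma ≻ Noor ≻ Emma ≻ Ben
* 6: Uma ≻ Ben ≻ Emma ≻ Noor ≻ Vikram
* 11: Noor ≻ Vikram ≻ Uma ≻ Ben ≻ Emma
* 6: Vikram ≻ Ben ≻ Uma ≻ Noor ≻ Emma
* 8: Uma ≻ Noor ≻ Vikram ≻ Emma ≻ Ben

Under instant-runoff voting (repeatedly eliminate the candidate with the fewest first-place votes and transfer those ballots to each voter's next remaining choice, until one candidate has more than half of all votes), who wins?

Round 1: Ben 0, Uma 14, Vikram 17, Noor 11, Emma 7. Ben eliminated.
Round 2: Uma 14, Vikram 17, Noor 11, Emma 7. Emma eliminated.
Round 3: Uma 21, Vikram 17, Noor 11. Noor eliminated.
Round 4: Uma 21, Vikram 28. Vikram has a majority (≥25).

Vikram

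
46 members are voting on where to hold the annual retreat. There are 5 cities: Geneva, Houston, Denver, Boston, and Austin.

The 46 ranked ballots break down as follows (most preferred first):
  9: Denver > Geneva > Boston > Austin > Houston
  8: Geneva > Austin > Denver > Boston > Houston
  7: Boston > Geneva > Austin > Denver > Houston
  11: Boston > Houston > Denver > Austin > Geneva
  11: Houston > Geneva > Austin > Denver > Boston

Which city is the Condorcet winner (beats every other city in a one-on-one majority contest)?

Geneva vs Houston: 24–22
Geneva vs Denver: 26–20
Geneva vs Boston: 28–18
Geneva vs Austin: 35–11
Geneva beats every other city.

Geneva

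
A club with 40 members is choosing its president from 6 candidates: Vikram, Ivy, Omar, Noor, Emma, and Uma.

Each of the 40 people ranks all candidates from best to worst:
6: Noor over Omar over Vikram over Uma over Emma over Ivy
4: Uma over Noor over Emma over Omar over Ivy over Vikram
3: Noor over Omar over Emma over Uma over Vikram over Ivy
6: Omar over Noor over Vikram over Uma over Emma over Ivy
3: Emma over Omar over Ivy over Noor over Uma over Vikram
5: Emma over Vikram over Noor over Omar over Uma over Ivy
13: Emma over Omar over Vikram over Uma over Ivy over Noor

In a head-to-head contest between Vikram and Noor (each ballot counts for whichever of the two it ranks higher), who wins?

Noor

Vikram is ranked above Noor on 18 ballots; Noor above Vikram on 22.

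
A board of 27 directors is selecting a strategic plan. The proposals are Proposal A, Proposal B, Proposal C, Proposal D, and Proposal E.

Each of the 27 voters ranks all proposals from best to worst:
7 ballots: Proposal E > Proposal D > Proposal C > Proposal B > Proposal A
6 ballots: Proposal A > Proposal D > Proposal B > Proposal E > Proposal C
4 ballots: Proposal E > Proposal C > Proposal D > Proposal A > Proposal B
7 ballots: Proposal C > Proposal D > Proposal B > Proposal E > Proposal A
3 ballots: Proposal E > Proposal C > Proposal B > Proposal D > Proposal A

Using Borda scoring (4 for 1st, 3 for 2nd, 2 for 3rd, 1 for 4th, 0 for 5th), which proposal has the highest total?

Proposal D

Proposal A: 7×0 + 6×4 + 4×1 + 7×0 + 3×0 = 28
Proposal B: 7×1 + 6×2 + 4×0 + 7×2 + 3×2 = 39
Proposal C: 7×2 + 6×0 + 4×3 + 7×4 + 3×3 = 63
Proposal D: 7×3 + 6×3 + 4×2 + 7×3 + 3×1 = 71
Proposal E: 7×4 + 6×1 + 4×4 + 7×1 + 3×4 = 69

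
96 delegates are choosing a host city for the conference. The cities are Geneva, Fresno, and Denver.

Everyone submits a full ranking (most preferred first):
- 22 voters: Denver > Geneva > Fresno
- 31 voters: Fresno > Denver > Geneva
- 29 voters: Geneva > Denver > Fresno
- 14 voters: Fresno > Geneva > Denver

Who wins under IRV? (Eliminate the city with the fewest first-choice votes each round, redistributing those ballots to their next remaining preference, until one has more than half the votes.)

Round 1: Geneva 29, Fresno 45, Denver 22. Denver eliminated.
Round 2: Geneva 51, Fresno 45. Geneva has a majority (≥49).

Geneva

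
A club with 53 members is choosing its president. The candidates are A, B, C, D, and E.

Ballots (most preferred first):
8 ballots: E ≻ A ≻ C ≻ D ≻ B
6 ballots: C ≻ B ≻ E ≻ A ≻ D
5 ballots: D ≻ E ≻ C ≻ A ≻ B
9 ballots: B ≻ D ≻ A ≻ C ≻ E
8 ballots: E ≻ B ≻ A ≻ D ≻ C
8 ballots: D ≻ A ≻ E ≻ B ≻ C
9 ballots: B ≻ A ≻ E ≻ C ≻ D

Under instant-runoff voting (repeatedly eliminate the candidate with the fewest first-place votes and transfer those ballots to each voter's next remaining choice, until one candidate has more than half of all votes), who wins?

E

Round 1: A 0, B 18, C 6, D 13, E 16. A eliminated.
Round 2: B 18, C 6, D 13, E 16. C eliminated.
Round 3: B 24, D 13, E 16. D eliminated.
Round 4: B 24, E 29. E has a majority (≥27).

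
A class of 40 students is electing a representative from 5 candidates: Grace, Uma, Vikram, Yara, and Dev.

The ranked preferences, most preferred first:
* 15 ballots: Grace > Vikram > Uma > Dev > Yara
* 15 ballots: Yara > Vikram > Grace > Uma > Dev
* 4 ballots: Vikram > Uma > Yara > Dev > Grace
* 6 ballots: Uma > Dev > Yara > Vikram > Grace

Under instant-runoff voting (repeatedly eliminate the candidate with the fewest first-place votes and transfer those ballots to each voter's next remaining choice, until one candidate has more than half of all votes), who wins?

Yara

Round 1: Grace 15, Uma 6, Vikram 4, Yara 15, Dev 0. Dev eliminated.
Round 2: Grace 15, Uma 6, Vikram 4, Yara 15. Vikram eliminated.
Round 3: Grace 15, Uma 10, Yara 15. Uma eliminated.
Round 4: Grace 15, Yara 25. Yara has a majority (≥21).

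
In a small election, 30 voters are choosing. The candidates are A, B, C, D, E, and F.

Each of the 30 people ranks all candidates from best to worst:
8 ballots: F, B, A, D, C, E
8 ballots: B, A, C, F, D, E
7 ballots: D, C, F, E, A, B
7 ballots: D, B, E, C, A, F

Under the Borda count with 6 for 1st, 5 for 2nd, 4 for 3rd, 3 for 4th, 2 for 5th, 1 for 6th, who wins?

B

A: 8×4 + 8×5 + 7×2 + 7×2 = 100
B: 8×5 + 8×6 + 7×1 + 7×5 = 130
C: 8×2 + 8×4 + 7×5 + 7×3 = 104
D: 8×3 + 8×2 + 7×6 + 7×6 = 124
E: 8×1 + 8×1 + 7×3 + 7×4 = 65
F: 8×6 + 8×3 + 7×4 + 7×1 = 107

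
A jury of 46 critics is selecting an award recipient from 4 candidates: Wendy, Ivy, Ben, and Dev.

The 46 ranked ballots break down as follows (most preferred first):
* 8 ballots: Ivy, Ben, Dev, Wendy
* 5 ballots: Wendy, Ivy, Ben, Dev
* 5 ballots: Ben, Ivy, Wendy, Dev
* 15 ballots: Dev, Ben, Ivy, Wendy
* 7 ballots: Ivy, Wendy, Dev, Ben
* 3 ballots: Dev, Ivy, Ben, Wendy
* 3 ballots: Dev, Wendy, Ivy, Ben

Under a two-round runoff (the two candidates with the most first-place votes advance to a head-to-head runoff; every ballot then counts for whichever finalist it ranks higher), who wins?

Round 1 first-place votes: Wendy 5, Ivy 15, Ben 5, Dev 21. Dev and Ivy advance.
Runoff: Dev is ranked above Ivy on 21 ballots, Ivy above Dev on 25.

Ivy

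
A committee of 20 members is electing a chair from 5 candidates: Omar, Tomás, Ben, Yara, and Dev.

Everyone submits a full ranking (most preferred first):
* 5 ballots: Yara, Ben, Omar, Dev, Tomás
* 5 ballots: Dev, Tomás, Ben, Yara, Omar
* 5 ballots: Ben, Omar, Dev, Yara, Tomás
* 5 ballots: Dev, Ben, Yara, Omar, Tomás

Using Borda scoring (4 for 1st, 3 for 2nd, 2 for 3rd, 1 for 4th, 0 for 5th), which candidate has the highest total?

Ben

Omar: 5×2 + 5×0 + 5×3 + 5×1 = 30
Tomás: 5×0 + 5×3 + 5×0 + 5×0 = 15
Ben: 5×3 + 5×2 + 5×4 + 5×3 = 60
Yara: 5×4 + 5×1 + 5×1 + 5×2 = 40
Dev: 5×1 + 5×4 + 5×2 + 5×4 = 55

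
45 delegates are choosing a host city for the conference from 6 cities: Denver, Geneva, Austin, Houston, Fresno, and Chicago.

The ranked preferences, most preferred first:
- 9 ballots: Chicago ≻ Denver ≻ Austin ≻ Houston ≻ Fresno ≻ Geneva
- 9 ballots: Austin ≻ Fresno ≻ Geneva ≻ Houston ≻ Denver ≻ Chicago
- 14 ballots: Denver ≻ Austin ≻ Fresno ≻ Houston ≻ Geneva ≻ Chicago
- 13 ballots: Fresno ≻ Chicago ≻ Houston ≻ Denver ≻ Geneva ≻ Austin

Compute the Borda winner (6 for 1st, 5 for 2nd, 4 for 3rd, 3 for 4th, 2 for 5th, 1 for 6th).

Fresno

Denver: 9×5 + 9×2 + 14×6 + 13×3 = 186
Geneva: 9×1 + 9×4 + 14×2 + 13×2 = 99
Austin: 9×4 + 9×6 + 14×5 + 13×1 = 173
Houston: 9×3 + 9×3 + 14×3 + 13×4 = 148
Fresno: 9×2 + 9×5 + 14×4 + 13×6 = 197
Chicago: 9×6 + 9×1 + 14×1 + 13×5 = 142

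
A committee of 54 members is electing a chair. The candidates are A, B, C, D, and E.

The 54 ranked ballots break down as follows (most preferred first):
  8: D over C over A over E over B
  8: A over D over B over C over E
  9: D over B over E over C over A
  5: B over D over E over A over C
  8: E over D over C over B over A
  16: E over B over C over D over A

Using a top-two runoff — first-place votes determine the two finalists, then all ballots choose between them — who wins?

D

Round 1 first-place votes: A 8, B 5, C 0, D 17, E 24. E and D advance.
Runoff: E is ranked above D on 24 ballots, D above E on 30.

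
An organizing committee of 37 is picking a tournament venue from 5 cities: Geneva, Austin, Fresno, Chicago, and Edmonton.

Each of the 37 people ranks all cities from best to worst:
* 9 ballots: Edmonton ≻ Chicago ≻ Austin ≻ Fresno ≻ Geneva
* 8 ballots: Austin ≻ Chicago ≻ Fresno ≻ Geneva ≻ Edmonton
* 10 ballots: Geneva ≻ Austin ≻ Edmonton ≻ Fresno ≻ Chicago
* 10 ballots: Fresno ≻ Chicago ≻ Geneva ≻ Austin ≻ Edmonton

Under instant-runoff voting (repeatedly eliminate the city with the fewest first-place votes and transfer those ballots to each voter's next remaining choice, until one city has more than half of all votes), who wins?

Fresno

Round 1: Geneva 10, Austin 8, Fresno 10, Chicago 0, Edmonton 9. Chicago eliminated.
Round 2: Geneva 10, Austin 8, Fresno 10, Edmonton 9. Austin eliminated.
Round 3: Geneva 10, Fresno 18, Edmonton 9. Edmonton eliminated.
Round 4: Geneva 10, Fresno 27. Fresno has a majority (≥19).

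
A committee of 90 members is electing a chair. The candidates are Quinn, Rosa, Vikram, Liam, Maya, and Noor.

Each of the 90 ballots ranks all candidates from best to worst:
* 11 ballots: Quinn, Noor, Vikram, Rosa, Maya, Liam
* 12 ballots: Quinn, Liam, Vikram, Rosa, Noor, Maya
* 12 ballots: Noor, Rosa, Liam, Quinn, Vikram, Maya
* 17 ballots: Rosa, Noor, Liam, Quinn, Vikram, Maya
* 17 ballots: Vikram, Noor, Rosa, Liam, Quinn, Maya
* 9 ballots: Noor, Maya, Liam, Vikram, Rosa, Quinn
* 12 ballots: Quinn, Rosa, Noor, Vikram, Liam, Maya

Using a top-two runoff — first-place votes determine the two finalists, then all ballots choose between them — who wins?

Round 1 first-place votes: Quinn 35, Rosa 17, Vikram 17, Liam 0, Maya 0, Noor 21. Quinn and Noor advance.
Runoff: Quinn is ranked above Noor on 35 ballots, Noor above Quinn on 55.

Noor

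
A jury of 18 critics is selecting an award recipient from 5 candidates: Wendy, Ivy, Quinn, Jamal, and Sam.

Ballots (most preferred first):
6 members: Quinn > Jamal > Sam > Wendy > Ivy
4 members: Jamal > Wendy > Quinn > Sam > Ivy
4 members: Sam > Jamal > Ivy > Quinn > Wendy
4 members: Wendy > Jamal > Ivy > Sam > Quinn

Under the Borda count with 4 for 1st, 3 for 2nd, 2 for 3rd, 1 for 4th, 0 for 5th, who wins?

Jamal

Wendy: 6×1 + 4×3 + 4×0 + 4×4 = 34
Ivy: 6×0 + 4×0 + 4×2 + 4×2 = 16
Quinn: 6×4 + 4×2 + 4×1 + 4×0 = 36
Jamal: 6×3 + 4×4 + 4×3 + 4×3 = 58
Sam: 6×2 + 4×1 + 4×4 + 4×1 = 36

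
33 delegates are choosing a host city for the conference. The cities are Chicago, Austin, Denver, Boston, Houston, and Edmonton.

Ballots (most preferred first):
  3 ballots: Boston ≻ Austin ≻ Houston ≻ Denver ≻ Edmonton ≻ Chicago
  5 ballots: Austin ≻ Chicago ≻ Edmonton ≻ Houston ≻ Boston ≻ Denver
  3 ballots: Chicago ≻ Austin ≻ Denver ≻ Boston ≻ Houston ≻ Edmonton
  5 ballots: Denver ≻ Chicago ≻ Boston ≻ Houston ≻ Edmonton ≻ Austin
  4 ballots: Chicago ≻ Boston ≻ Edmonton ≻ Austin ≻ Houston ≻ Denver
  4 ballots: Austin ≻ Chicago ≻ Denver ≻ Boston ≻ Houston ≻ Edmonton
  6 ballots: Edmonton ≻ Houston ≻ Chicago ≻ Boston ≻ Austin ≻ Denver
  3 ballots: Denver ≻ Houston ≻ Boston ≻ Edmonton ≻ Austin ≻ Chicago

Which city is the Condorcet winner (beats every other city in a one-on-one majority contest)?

Chicago vs Austin: 18–15
Chicago vs Denver: 22–11
Chicago vs Boston: 27–6
Chicago vs Houston: 21–12
Chicago vs Edmonton: 21–12
Chicago beats every other city.

Chicago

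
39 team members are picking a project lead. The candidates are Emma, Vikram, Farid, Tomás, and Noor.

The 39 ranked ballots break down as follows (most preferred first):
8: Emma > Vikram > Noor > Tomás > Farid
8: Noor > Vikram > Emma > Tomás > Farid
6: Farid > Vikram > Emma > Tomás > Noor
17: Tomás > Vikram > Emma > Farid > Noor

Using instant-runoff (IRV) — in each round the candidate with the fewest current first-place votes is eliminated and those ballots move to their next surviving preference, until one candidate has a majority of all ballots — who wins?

Emma

Round 1: Emma 8, Vikram 0, Farid 6, Tomás 17, Noor 8. Vikram eliminated.
Round 2: Emma 8, Farid 6, Tomás 17, Noor 8. Farid eliminated.
Round 3: Emma 14, Tomás 17, Noor 8. Noor eliminated.
Round 4: Emma 22, Tomás 17. Emma has a majority (≥20).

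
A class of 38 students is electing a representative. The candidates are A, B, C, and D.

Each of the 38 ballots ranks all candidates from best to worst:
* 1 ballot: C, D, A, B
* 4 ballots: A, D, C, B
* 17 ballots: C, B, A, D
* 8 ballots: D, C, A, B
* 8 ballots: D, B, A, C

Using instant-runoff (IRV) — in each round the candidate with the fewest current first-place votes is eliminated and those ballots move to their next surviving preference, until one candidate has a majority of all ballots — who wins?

Round 1: A 4, B 0, C 18, D 16. B eliminated.
Round 2: A 4, C 18, D 16. A eliminated.
Round 3: C 18, D 20. D has a majority (≥20).

D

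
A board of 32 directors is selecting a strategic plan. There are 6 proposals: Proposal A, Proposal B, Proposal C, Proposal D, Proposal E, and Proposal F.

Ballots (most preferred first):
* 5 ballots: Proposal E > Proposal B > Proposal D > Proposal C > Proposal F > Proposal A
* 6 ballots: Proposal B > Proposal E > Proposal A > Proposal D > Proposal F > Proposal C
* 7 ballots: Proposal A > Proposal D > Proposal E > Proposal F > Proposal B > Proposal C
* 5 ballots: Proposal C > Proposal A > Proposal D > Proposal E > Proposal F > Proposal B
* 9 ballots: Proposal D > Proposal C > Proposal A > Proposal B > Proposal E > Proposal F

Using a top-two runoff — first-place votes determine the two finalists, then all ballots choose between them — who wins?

Round 1 first-place votes: Proposal A 7, Proposal B 6, Proposal C 5, Proposal D 9, Proposal E 5, Proposal F 0. Proposal D and Proposal A advance.
Runoff: Proposal D is ranked above Proposal A on 14 ballots, Proposal A above Proposal D on 18.

Proposal A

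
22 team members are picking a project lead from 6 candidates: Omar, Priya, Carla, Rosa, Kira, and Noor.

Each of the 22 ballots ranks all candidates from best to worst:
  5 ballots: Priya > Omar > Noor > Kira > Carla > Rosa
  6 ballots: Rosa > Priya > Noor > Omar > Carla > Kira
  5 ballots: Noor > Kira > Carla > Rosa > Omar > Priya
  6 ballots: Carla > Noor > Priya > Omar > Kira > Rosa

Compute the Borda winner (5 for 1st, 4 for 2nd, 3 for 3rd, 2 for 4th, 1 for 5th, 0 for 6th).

Noor

Omar: 5×4 + 6×2 + 5×1 + 6×2 = 49
Priya: 5×5 + 6×4 + 5×0 + 6×3 = 67
Carla: 5×1 + 6×1 + 5×3 + 6×5 = 56
Rosa: 5×0 + 6×5 + 5×2 + 6×0 = 40
Kira: 5×2 + 6×0 + 5×4 + 6×1 = 36
Noor: 5×3 + 6×3 + 5×5 + 6×4 = 82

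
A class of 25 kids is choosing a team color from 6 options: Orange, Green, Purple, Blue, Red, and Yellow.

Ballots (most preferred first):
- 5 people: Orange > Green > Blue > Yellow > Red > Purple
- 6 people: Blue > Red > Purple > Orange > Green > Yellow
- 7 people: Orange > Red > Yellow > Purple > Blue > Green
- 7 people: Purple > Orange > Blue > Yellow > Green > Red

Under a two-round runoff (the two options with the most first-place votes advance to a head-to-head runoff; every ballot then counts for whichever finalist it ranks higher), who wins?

Round 1 first-place votes: Orange 12, Green 0, Purple 7, Blue 6, Red 0, Yellow 0. Orange and Purple advance.
Runoff: Orange is ranked above Purple on 12 ballots, Purple above Orange on 13.

Purple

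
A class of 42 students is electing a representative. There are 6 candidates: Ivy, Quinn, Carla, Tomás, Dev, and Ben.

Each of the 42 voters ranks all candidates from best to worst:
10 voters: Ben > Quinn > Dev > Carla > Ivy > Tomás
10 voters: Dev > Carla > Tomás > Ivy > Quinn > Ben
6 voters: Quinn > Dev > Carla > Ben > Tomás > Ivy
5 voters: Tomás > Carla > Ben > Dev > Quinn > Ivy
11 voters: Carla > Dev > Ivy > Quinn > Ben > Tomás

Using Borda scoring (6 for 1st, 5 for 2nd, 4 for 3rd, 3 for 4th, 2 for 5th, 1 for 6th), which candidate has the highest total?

Ivy: 10×2 + 10×3 + 6×1 + 5×1 + 11×4 = 105
Quinn: 10×5 + 10×2 + 6×6 + 5×2 + 11×3 = 149
Carla: 10×3 + 10×5 + 6×4 + 5×5 + 11×6 = 195
Tomás: 10×1 + 10×4 + 6×2 + 5×6 + 11×1 = 103
Dev: 10×4 + 10×6 + 6×5 + 5×3 + 11×5 = 200
Ben: 10×6 + 10×1 + 6×3 + 5×4 + 11×2 = 130

Dev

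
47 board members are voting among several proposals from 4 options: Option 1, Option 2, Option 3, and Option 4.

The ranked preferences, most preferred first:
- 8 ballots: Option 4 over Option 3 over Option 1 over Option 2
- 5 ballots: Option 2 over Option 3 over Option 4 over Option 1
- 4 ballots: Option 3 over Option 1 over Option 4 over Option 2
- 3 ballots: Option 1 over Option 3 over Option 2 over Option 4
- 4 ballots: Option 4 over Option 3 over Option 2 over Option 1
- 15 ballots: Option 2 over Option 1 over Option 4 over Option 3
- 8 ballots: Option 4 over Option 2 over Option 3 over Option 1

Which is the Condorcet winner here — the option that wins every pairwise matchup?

Option 4

Option 4 vs Option 1: 25–22
Option 4 vs Option 2: 24–23
Option 4 vs Option 3: 35–12
Option 4 beats every other option.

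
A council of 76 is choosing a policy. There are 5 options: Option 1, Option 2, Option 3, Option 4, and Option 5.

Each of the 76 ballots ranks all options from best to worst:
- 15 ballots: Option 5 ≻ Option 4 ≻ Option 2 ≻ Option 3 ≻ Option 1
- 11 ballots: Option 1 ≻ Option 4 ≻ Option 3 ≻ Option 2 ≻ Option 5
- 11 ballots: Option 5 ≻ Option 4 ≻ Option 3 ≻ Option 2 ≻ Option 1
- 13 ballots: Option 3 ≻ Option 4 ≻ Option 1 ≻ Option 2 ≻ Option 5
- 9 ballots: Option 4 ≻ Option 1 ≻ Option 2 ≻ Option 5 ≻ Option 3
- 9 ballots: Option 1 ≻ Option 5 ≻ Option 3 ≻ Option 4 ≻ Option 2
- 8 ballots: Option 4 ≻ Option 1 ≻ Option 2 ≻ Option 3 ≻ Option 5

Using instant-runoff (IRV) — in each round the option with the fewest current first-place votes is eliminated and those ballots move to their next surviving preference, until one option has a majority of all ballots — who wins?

Round 1: Option 1 20, Option 2 0, Option 3 13, Option 4 17, Option 5 26. Option 2 eliminated.
Round 2: Option 1 20, Option 3 13, Option 4 17, Option 5 26. Option 3 eliminated.
Round 3: Option 1 20, Option 4 30, Option 5 26. Option 1 eliminated.
Round 4: Option 4 41, Option 5 35. Option 4 has a majority (≥39).

Option 4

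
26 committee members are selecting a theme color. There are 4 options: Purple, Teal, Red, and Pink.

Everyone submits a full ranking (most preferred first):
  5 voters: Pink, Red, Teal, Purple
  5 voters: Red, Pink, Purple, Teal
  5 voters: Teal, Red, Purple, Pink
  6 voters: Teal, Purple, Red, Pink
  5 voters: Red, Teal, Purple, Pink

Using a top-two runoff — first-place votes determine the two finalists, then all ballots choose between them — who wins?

Red

Round 1 first-place votes: Purple 0, Teal 11, Red 10, Pink 5. Teal and Red advance.
Runoff: Teal is ranked above Red on 11 ballots, Red above Teal on 15.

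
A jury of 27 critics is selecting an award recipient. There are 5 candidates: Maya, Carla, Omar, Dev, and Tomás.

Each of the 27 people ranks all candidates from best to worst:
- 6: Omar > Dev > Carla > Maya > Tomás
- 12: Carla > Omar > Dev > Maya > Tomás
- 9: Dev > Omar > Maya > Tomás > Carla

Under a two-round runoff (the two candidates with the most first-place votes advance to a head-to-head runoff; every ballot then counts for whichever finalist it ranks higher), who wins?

Round 1 first-place votes: Maya 0, Carla 12, Omar 6, Dev 9, Tomás 0. Carla and Dev advance.
Runoff: Carla is ranked above Dev on 12 ballots, Dev above Carla on 15.

Dev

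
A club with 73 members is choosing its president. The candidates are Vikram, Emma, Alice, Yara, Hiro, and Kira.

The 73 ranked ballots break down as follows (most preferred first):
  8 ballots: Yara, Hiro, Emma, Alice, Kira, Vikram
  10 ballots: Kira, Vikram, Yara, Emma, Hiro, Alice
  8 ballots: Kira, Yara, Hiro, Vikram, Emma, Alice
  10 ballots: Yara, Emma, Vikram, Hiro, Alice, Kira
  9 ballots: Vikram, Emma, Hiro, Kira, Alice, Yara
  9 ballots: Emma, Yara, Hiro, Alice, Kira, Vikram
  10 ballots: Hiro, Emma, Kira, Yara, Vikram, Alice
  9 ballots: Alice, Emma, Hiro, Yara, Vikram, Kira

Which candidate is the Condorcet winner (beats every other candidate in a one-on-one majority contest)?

Emma vs Vikram: 46–27
Emma vs Alice: 64–9
Emma vs Yara: 37–36
Emma vs Hiro: 47–26
Emma vs Kira: 55–18
Emma beats every other candidate.

Emma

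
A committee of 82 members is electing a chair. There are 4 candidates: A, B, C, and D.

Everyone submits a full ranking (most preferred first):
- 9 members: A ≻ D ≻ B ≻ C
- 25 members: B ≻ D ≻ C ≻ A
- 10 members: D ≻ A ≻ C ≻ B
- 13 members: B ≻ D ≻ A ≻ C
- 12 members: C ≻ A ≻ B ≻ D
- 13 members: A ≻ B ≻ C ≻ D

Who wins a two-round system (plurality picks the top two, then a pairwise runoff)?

A

Round 1 first-place votes: A 22, B 38, C 12, D 10. B and A advance.
Runoff: B is ranked above A on 38 ballots, A above B on 44.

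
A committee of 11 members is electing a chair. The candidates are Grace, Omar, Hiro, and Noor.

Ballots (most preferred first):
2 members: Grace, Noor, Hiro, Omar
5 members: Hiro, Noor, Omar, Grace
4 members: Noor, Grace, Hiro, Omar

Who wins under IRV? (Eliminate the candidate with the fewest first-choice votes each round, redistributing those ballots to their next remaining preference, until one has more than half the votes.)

Noor

Round 1: Grace 2, Omar 0, Hiro 5, Noor 4. Omar eliminated.
Round 2: Grace 2, Hiro 5, Noor 4. Grace eliminated.
Round 3: Hiro 5, Noor 6. Noor has a majority (≥6).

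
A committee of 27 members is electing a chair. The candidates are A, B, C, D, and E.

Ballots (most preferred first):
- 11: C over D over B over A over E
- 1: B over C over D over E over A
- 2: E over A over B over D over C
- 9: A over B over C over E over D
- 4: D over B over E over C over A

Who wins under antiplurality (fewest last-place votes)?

B

Last-place votes: A 5, B 0, C 2, D 9, E 11.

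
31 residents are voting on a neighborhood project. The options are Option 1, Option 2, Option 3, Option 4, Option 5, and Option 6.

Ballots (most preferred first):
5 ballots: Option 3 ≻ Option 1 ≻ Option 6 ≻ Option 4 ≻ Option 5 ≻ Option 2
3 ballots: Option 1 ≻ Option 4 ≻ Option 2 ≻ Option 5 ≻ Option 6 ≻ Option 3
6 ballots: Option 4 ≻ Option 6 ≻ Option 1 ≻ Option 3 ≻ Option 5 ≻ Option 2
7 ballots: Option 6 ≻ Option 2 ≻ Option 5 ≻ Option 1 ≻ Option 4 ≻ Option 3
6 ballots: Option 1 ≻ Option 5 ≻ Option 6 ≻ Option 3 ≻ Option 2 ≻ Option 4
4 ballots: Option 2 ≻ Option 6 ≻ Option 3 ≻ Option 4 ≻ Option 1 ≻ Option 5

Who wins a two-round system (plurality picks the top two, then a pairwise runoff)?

Round 1 first-place votes: Option 1 9, Option 2 4, Option 3 5, Option 4 6, Option 5 0, Option 6 7. Option 1 and Option 6 advance.
Runoff: Option 1 is ranked above Option 6 on 14 ballots, Option 6 above Option 1 on 17.

Option 6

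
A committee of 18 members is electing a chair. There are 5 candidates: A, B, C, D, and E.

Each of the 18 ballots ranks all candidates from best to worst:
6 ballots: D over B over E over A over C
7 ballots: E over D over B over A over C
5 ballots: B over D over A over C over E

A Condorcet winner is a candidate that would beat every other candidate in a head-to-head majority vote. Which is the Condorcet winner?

D

D vs A: 18–0
D vs B: 13–5
D vs C: 18–0
D vs E: 11–7
D beats every other candidate.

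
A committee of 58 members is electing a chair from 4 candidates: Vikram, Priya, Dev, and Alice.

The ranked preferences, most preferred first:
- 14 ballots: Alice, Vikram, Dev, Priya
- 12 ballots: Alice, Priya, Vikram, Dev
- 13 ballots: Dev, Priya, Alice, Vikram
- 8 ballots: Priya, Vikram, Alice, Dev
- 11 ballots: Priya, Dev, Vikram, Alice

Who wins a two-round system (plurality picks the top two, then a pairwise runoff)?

Priya

Round 1 first-place votes: Vikram 0, Priya 19, Dev 13, Alice 26. Alice and Priya advance.
Runoff: Alice is ranked above Priya on 26 ballots, Priya above Alice on 32.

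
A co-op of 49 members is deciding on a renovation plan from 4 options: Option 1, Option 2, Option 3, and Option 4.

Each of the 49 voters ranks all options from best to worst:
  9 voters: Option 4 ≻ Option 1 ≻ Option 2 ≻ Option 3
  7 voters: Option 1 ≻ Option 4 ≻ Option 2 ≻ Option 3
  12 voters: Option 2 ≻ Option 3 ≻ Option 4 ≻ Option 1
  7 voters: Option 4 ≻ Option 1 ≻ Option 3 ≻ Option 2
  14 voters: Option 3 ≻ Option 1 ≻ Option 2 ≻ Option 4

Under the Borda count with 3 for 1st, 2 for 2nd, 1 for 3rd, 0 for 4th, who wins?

Option 1: 9×2 + 7×3 + 12×0 + 7×2 + 14×2 = 81
Option 2: 9×1 + 7×1 + 12×3 + 7×0 + 14×1 = 66
Option 3: 9×0 + 7×0 + 12×2 + 7×1 + 14×3 = 73
Option 4: 9×3 + 7×2 + 12×1 + 7×3 + 14×0 = 74

Option 1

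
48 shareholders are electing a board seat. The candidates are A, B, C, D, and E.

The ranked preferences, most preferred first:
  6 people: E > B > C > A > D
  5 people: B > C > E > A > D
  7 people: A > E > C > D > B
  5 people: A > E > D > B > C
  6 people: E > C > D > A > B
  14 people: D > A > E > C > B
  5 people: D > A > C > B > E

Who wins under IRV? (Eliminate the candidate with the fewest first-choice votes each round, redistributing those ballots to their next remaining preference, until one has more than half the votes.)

E

Round 1: A 12, B 5, C 0, D 19, E 12. C eliminated.
Round 2: A 12, B 5, D 19, E 12. B eliminated.
Round 3: A 12, D 19, E 17. A eliminated.
Round 4: D 19, E 29. E has a majority (≥25).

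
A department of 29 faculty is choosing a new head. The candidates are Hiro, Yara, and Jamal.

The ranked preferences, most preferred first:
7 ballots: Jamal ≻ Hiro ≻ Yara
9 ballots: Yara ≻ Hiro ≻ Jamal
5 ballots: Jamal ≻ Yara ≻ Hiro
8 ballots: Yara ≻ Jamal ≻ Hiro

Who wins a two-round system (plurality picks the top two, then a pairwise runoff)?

Round 1 first-place votes: Hiro 0, Yara 17, Jamal 12. Yara and Jamal advance.
Runoff: Yara is ranked above Jamal on 17 ballots, Jamal above Yara on 12.

Yara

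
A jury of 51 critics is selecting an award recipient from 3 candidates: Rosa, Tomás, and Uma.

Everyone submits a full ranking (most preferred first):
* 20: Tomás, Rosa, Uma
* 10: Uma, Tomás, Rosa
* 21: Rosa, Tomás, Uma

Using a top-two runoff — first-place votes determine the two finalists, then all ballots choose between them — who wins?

Round 1 first-place votes: Rosa 21, Tomás 20, Uma 10. Rosa and Tomás advance.
Runoff: Rosa is ranked above Tomás on 21 ballots, Tomás above Rosa on 30.

Tomás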